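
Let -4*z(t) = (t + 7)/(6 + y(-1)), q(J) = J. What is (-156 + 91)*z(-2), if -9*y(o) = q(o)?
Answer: 585/44 ≈ 13.295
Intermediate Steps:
y(o) = -o/9
z(t) = -63/220 - 9*t/220 (z(t) = -(t + 7)/(4*(6 - 1/9*(-1))) = -(7 + t)/(4*(6 + 1/9)) = -(7 + t)/(4*55/9) = -(7 + t)*9/(4*55) = -(63/55 + 9*t/55)/4 = -63/220 - 9*t/220)
(-156 + 91)*z(-2) = (-156 + 91)*(-63/220 - 9/220*(-2)) = -65*(-63/220 + 9/110) = -65*(-9/44) = 585/44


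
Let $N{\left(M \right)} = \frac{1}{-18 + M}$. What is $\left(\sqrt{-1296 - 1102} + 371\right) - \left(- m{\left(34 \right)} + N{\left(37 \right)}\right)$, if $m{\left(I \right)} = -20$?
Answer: $\frac{6668}{19} + i \sqrt{2398} \approx 350.95 + 48.969 i$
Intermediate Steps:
$\left(\sqrt{-1296 - 1102} + 371\right) - \left(- m{\left(34 \right)} + N{\left(37 \right)}\right) = \left(\sqrt{-1296 - 1102} + 371\right) - \left(20 + \frac{1}{-18 + 37}\right) = \left(\sqrt{-2398} + 371\right) - \frac{381}{19} = \left(i \sqrt{2398} + 371\right) - \frac{381}{19} = \left(371 + i \sqrt{2398}\right) - \frac{381}{19} = \frac{6668}{19} + i \sqrt{2398}$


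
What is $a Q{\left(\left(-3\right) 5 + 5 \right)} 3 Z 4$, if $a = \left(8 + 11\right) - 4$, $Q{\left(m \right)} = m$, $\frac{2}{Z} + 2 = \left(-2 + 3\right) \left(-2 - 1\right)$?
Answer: $720$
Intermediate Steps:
$Z = - \frac{2}{5}$ ($Z = \frac{2}{-2 + \left(-2 + 3\right) \left(-2 - 1\right)} = \frac{2}{-2 + 1 \left(-3\right)} = \frac{2}{-2 - 3} = \frac{2}{-5} = 2 \left(- \frac{1}{5}\right) = - \frac{2}{5} \approx -0.4$)
$a = 15$ ($a = 19 - 4 = 15$)
$a Q{\left(\left(-3\right) 5 + 5 \right)} 3 Z 4 = 15 \left(\left(-3\right) 5 + 5\right) 3 \left(- \frac{2}{5}\right) 4 = 15 \left(-15 + 5\right) \left(\left(- \frac{6}{5}\right) 4\right) = 15 \left(-10\right) \left(- \frac{24}{5}\right) = \left(-150\right) \left(- \frac{24}{5}\right) = 720$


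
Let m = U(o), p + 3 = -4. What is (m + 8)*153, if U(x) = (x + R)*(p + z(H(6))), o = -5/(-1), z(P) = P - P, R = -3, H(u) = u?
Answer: -918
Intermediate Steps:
p = -7 (p = -3 - 4 = -7)
z(P) = 0
o = 5 (o = -5*(-1) = 5)
U(x) = 21 - 7*x (U(x) = (x - 3)*(-7 + 0) = (-3 + x)*(-7) = 21 - 7*x)
m = -14 (m = 21 - 7*5 = 21 - 35 = -14)
(m + 8)*153 = (-14 + 8)*153 = -6*153 = -918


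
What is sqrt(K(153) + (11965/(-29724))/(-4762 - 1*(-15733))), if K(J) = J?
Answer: sqrt(451955588920843683)/54350334 ≈ 12.369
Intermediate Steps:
sqrt(K(153) + (11965/(-29724))/(-4762 - 1*(-15733))) = sqrt(153 + (11965/(-29724))/(-4762 - 1*(-15733))) = sqrt(153 + (11965*(-1/29724))/(-4762 + 15733)) = sqrt(153 - 11965/29724/10971) = sqrt(153 - 11965/29724*1/10971) = sqrt(153 - 11965/326102004) = sqrt(49893594647/326102004) = sqrt(451955588920843683)/54350334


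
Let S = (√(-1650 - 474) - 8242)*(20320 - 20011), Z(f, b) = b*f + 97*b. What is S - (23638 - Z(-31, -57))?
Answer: -2574178 + 1854*I*√59 ≈ -2.5742e+6 + 14241.0*I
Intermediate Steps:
Z(f, b) = 97*b + b*f
S = -2546778 + 1854*I*√59 (S = (√(-2124) - 8242)*309 = (6*I*√59 - 8242)*309 = (-8242 + 6*I*√59)*309 = -2546778 + 1854*I*√59 ≈ -2.5468e+6 + 14241.0*I)
S - (23638 - Z(-31, -57)) = (-2546778 + 1854*I*√59) - (23638 - (-57)*(97 - 31)) = (-2546778 + 1854*I*√59) - (23638 - (-57)*66) = (-2546778 + 1854*I*√59) - (23638 - 1*(-3762)) = (-2546778 + 1854*I*√59) - (23638 + 3762) = (-2546778 + 1854*I*√59) - 1*27400 = (-2546778 + 1854*I*√59) - 27400 = -2574178 + 1854*I*√59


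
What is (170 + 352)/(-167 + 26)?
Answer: -174/47 ≈ -3.7021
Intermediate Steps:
(170 + 352)/(-167 + 26) = 522/(-141) = 522*(-1/141) = -174/47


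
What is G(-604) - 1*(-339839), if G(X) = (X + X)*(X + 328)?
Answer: 673247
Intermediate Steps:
G(X) = 2*X*(328 + X) (G(X) = (2*X)*(328 + X) = 2*X*(328 + X))
G(-604) - 1*(-339839) = 2*(-604)*(328 - 604) - 1*(-339839) = 2*(-604)*(-276) + 339839 = 333408 + 339839 = 673247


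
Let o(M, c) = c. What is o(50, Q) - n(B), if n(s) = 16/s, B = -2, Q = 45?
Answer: 53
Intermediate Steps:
o(50, Q) - n(B) = 45 - 16/(-2) = 45 - 16*(-1)/2 = 45 - 1*(-8) = 45 + 8 = 53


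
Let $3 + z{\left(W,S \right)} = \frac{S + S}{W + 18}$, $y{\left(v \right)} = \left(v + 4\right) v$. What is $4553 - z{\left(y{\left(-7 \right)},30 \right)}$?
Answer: $\frac{59208}{13} \approx 4554.5$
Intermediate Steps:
$y{\left(v \right)} = v \left(4 + v\right)$ ($y{\left(v \right)} = \left(4 + v\right) v = v \left(4 + v\right)$)
$z{\left(W,S \right)} = -3 + \frac{2 S}{18 + W}$ ($z{\left(W,S \right)} = -3 + \frac{S + S}{W + 18} = -3 + \frac{2 S}{18 + W}$)
$4553 - z{\left(y{\left(-7 \right)},30 \right)} = 4553 - \frac{-54 - 3 \left(- 7 \left(4 - 7\right)\right) + 2 \cdot 30}{18 - 7 \left(4 - 7\right)} = 4553 - \frac{-54 - 3 \left(\left(-7\right) \left(-3\right)\right) + 60}{18 - -21} = 4553 - \frac{-54 - 63 + 60}{18 + 21} = 4553 - \frac{-54 - 63 + 60}{39} = 4553 - \frac{1}{39} \left(-57\right) = 4553 - - \frac{19}{13} = 4553 + \frac{19}{13} = \frac{59208}{13}$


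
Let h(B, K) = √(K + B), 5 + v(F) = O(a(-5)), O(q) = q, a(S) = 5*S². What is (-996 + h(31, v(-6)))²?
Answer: (996 - √151)² ≈ 9.6769e+5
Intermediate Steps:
v(F) = 120 (v(F) = -5 + 5*(-5)² = -5 + 5*25 = -5 + 125 = 120)
h(B, K) = √(B + K)
(-996 + h(31, v(-6)))² = (-996 + √(31 + 120))² = (-996 + √151)²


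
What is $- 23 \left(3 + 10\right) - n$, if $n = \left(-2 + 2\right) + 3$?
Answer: $-302$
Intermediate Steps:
$n = 3$ ($n = 0 + 3 = 3$)
$- 23 \left(3 + 10\right) - n = - 23 \left(3 + 10\right) - 3 = \left(-23\right) 13 - 3 = -299 - 3 = -302$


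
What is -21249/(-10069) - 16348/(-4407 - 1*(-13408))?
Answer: 26654237/90631069 ≈ 0.29410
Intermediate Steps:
-21249/(-10069) - 16348/(-4407 - 1*(-13408)) = -21249*(-1/10069) - 16348/(-4407 + 13408) = 21249/10069 - 16348/9001 = 26654237/90631069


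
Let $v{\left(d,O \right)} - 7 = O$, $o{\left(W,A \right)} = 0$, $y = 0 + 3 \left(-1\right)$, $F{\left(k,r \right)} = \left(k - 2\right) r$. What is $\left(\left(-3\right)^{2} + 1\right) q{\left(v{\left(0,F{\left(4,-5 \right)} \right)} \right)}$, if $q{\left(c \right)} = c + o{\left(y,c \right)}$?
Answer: $-30$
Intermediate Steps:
$F{\left(k,r \right)} = r \left(-2 + k\right)$ ($F{\left(k,r \right)} = \left(-2 + k\right) r = r \left(-2 + k\right)$)
$y = -3$ ($y = 0 - 3 = -3$)
$v{\left(d,O \right)} = 7 + O$
$q{\left(c \right)} = c$ ($q{\left(c \right)} = c + 0 = c$)
$\left(\left(-3\right)^{2} + 1\right) q{\left(v{\left(0,F{\left(4,-5 \right)} \right)} \right)} = \left(\left(-3\right)^{2} + 1\right) \left(7 - 5 \left(-2 + 4\right)\right) = \left(9 + 1\right) \left(7 - 10\right) = 10 \left(7 - 10\right) = 10 \left(-3\right) = -30$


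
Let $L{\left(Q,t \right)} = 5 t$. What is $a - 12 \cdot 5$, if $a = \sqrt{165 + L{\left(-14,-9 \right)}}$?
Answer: $-60 + 2 \sqrt{30} \approx -49.046$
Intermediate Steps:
$a = 2 \sqrt{30}$ ($a = \sqrt{165 + 5 \left(-9\right)} = \sqrt{165 - 45} = \sqrt{120} = 2 \sqrt{30} \approx 10.954$)
$a - 12 \cdot 5 = 2 \sqrt{30} - 12 \cdot 5 = 2 \sqrt{30} - 60 = -60 + 2 \sqrt{30}$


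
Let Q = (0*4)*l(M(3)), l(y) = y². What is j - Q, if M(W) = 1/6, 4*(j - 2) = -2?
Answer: 3/2 ≈ 1.5000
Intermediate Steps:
j = 3/2 (j = 2 + (¼)*(-2) = 2 - ½ = 3/2 ≈ 1.5000)
M(W) = ⅙
Q = 0 (Q = (0*4)*(⅙)² = 0*(1/36) = 0)
j - Q = 3/2 - 1*0 = 3/2 + 0 = 3/2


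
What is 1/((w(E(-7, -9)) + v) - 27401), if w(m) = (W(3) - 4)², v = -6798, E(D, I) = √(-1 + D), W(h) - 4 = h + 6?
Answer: -1/34118 ≈ -2.9310e-5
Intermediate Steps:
W(h) = 10 + h (W(h) = 4 + (h + 6) = 4 + (6 + h) = 10 + h)
w(m) = 81 (w(m) = ((10 + 3) - 4)² = (13 - 4)² = 9² = 81)
1/((w(E(-7, -9)) + v) - 27401) = 1/((81 - 6798) - 27401) = 1/(-6717 - 27401) = 1/(-34118) = -1/34118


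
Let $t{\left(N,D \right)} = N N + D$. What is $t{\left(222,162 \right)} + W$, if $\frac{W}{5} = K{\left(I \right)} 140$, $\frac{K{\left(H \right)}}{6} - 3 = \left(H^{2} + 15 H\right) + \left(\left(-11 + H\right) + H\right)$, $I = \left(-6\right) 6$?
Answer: $2888646$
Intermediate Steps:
$I = -36$
$t{\left(N,D \right)} = D + N^{2}$ ($t{\left(N,D \right)} = N^{2} + D = D + N^{2}$)
$K{\left(H \right)} = -48 + 6 H^{2} + 102 H$ ($K{\left(H \right)} = 18 + 6 \left(\left(H^{2} + 15 H\right) + \left(\left(-11 + H\right) + H\right)\right) = 18 + 6 \left(\left(H^{2} + 15 H\right) + \left(-11 + 2 H\right)\right) = 18 + 6 \left(-11 + H^{2} + 17 H\right) = 18 + \left(-66 + 6 H^{2} + 102 H\right) = -48 + 6 H^{2} + 102 H$)
$W = 2839200$ ($W = 5 \left(-48 + 6 \left(-36\right)^{2} + 102 \left(-36\right)\right) 140 = 5 \left(-48 + 6 \cdot 1296 - 3672\right) 140 = 5 \left(-48 + 7776 - 3672\right) 140 = 5 \cdot 4056 \cdot 140 = 5 \cdot 567840 = 2839200$)
$t{\left(222,162 \right)} + W = \left(162 + 222^{2}\right) + 2839200 = \left(162 + 49284\right) + 2839200 = 49446 + 2839200 = 2888646$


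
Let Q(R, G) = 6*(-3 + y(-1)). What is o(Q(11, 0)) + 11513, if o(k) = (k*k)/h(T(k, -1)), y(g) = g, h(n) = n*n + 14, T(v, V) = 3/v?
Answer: 3454675/299 ≈ 11554.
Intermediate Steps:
h(n) = 14 + n² (h(n) = n² + 14 = 14 + n²)
Q(R, G) = -24 (Q(R, G) = 6*(-3 - 1) = 6*(-4) = -24)
o(k) = k²/(14 + 9/k²) (o(k) = (k*k)/(14 + (3/k)²) = k²/(14 + 9/k²))
o(Q(11, 0)) + 11513 = (-24)⁴/(9 + 14*(-24)²) + 11513 = 331776/(9 + 14*576) + 11513 = 331776/(9 + 8064) + 11513 = 331776/8073 + 11513 = 331776*(1/8073) + 11513 = 12288/299 + 11513 = 3454675/299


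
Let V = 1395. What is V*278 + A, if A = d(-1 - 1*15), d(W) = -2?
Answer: 387808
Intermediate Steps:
A = -2
V*278 + A = 1395*278 - 2 = 387810 - 2 = 387808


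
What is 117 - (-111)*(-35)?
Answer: -3768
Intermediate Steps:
117 - (-111)*(-35) = 117 - 111*35 = 117 - 3885 = -3768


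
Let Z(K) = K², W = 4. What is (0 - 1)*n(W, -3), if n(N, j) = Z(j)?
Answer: -9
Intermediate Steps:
n(N, j) = j²
(0 - 1)*n(W, -3) = (0 - 1)*(-3)² = -1*9 = -9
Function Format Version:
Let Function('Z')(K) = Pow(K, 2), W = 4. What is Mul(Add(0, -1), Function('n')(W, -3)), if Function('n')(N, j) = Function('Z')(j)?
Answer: -9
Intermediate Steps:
Function('n')(N, j) = Pow(j, 2)
Mul(Add(0, -1), Function('n')(W, -3)) = Mul(Add(0, -1), Pow(-3, 2)) = Mul(-1, 9) = -9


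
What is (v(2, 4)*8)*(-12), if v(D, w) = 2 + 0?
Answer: -192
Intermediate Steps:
v(D, w) = 2
(v(2, 4)*8)*(-12) = (2*8)*(-12) = 16*(-12) = -192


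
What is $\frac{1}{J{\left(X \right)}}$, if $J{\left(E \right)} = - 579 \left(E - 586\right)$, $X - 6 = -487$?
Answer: $\frac{1}{617793} \approx 1.6187 \cdot 10^{-6}$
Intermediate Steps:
$X = -481$ ($X = 6 - 487 = -481$)
$J{\left(E \right)} = 339294 - 579 E$ ($J{\left(E \right)} = - 579 \left(-586 + E\right) = 339294 - 579 E$)
$\frac{1}{J{\left(X \right)}} = \frac{1}{339294 - -278499} = \frac{1}{339294 + 278499} = \frac{1}{617793}$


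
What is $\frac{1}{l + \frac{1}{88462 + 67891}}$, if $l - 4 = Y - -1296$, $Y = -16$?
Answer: $\frac{156353}{200757253} \approx 0.00077882$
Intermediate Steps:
$l = 1284$ ($l = 4 - -1280 = 4 + \left(-16 + 1296\right) = 4 + 1280 = 1284$)
$\frac{1}{l + \frac{1}{88462 + 67891}} = \frac{1}{1284 + \frac{1}{88462 + 67891}} = \frac{1}{1284 + \frac{1}{156353}} = \frac{1}{\frac{200757253}{156353}} = \frac{156353}{200757253}$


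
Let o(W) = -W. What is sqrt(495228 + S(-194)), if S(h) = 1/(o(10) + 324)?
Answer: sqrt(48827500202)/314 ≈ 703.72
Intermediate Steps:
S(h) = 1/314 (S(h) = 1/(-1*10 + 324) = 1/(-10 + 324) = 1/314)
sqrt(495228 + S(-194)) = sqrt(495228 + 1/314) = sqrt(155501593/314) = sqrt(48827500202)/314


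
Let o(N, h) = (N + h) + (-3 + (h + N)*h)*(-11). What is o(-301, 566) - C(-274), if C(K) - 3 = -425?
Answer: -1649170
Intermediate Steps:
C(K) = -422 (C(K) = 3 - 425 = -422)
o(N, h) = 33 + N + h - 11*h*(N + h) (o(N, h) = (N + h) + (-3 + (N + h)*h)*(-11) = (N + h) + (-3 + h*(N + h))*(-11) = (N + h) + (33 - 11*h*(N + h)) = 33 + N + h - 11*h*(N + h))
o(-301, 566) - C(-274) = (33 - 301 + 566 - 11*566**2 - 11*(-301)*566) - 1*(-422) = (33 - 301 + 566 - 11*320356 + 1874026) + 422 = (33 - 301 + 566 - 3523916 + 1874026) + 422 = -1649592 + 422 = -1649170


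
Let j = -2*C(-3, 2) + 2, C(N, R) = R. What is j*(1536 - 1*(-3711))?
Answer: -10494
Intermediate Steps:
j = -2 (j = -2*2 + 2 = -4 + 2 = -2)
j*(1536 - 1*(-3711)) = -2*(1536 - 1*(-3711)) = -2*(1536 + 3711) = -2*5247 = -10494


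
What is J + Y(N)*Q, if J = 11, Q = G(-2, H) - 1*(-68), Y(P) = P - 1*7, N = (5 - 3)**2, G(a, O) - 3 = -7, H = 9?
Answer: -181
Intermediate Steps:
G(a, O) = -4 (G(a, O) = 3 - 7 = -4)
N = 4 (N = 2**2 = 4)
Y(P) = -7 + P (Y(P) = P - 7 = -7 + P)
Q = 64 (Q = -4 - 1*(-68) = -4 + 68 = 64)
J + Y(N)*Q = 11 + (-7 + 4)*64 = 11 - 3*64 = 11 - 192 = -181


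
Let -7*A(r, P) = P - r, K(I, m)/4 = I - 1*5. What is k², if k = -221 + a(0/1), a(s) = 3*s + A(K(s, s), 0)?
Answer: 2455489/49 ≈ 50112.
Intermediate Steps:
K(I, m) = -20 + 4*I (K(I, m) = 4*(I - 1*5) = 4*(I - 5) = 4*(-5 + I) = -20 + 4*I)
A(r, P) = -P/7 + r/7 (A(r, P) = -(P - r)/7 = -P/7 + r/7)
a(s) = -20/7 + 25*s/7 (a(s) = 3*s + (-⅐*0 + (-20 + 4*s)/7) = 3*s + (0 + (-20/7 + 4*s/7)) = 3*s + (-20/7 + 4*s/7) = -20/7 + 25*s/7)
k = -1567/7 (k = -221 + (-20/7 + 25*(0/1)/7) = -221 + (-20/7 + 25*(0*1)/7) = -221 + (-20/7 + (25/7)*0) = -221 + (-20/7 + 0) = -221 - 20/7 = -1567/7 ≈ -223.86)
k² = (-1567/7)² = 2455489/49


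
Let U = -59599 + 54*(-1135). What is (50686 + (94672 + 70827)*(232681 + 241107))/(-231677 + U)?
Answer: -39205745449/176283 ≈ -2.2240e+5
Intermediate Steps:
U = -120889 (U = -59599 - 61290 = -120889)
(50686 + (94672 + 70827)*(232681 + 241107))/(-231677 + U) = (50686 + (94672 + 70827)*(232681 + 241107))/(-231677 - 120889) = (50686 + 165499*473788)/(-352566) = (50686 + 78411440212)*(-1/352566) = 78411490898*(-1/352566) = -39205745449/176283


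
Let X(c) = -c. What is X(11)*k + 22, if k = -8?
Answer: 110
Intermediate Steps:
X(11)*k + 22 = -1*11*(-8) + 22 = -11*(-8) + 22 = 88 + 22 = 110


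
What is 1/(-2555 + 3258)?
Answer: 1/703 ≈ 0.0014225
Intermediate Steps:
1/(-2555 + 3258) = 1/703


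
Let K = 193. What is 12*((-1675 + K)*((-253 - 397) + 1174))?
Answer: -9318816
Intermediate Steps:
12*((-1675 + K)*((-253 - 397) + 1174)) = 12*((-1675 + 193)*((-253 - 397) + 1174)) = 12*(-1482*(-650 + 1174)) = 12*(-1482*524) = 12*(-776568) = -9318816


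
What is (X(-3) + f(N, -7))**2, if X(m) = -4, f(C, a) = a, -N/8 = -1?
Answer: 121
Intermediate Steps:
N = 8 (N = -8*(-1) = 8)
(X(-3) + f(N, -7))**2 = (-4 - 7)**2 = (-11)**2 = 121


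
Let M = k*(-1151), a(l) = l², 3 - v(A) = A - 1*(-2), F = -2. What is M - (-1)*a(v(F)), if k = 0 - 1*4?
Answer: 4613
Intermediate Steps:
v(A) = 1 - A (v(A) = 3 - (A - 1*(-2)) = 3 - (A + 2) = 3 - (2 + A) = 3 + (-2 - A) = 1 - A)
k = -4 (k = 0 - 4 = -4)
M = 4604 (M = -4*(-1151) = 4604)
M - (-1)*a(v(F)) = 4604 - (-1)*(1 - 1*(-2))² = 4604 - (-1)*(1 + 2)² = 4604 - (-1)*3² = 4604 - (-1)*9 = 4604 - 1*(-9) = 4604 + 9 = 4613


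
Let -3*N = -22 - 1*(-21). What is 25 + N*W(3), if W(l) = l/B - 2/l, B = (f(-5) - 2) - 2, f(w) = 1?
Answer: 220/9 ≈ 24.444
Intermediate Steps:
N = ⅓ (N = -(-22 - 1*(-21))/3 = -(-22 + 21)/3 = -⅓*(-1) = ⅓ ≈ 0.33333)
B = -3 (B = (1 - 2) - 2 = -1 - 2 = -3)
W(l) = -2/l - l/3 (W(l) = l/(-3) - 2/l = l*(-⅓) - 2/l = -l/3 - 2/l = -2/l - l/3)
25 + N*W(3) = 25 + (-2/3 - ⅓*3)/3 = 25 + (-2*⅓ - 1)/3 = 25 + (-⅔ - 1)/3 = 25 + (⅓)*(-5/3) = 25 - 5/9 = 220/9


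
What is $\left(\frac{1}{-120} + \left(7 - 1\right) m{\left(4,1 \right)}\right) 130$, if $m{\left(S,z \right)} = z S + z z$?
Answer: $\frac{46787}{12} \approx 3898.9$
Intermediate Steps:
$m{\left(S,z \right)} = z^{2} + S z$ ($m{\left(S,z \right)} = S z + z^{2} = z^{2} + S z$)
$\left(\frac{1}{-120} + \left(7 - 1\right) m{\left(4,1 \right)}\right) 130 = \left(\frac{1}{-120} + \left(7 - 1\right) 1 \left(4 + 1\right)\right) 130 = \left(- \frac{1}{120} + 6 \cdot 1 \cdot 5\right) 130 = \left(- \frac{1}{120} + 6 \cdot 5\right) 130 = \left(- \frac{1}{120} + 30\right) 130 = \frac{3599}{120} \cdot 130 = \frac{46787}{12}$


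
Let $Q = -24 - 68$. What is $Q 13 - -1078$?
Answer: $-118$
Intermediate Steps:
$Q = -92$ ($Q = -24 - 68 = -92$)
$Q 13 - -1078 = \left(-92\right) 13 - -1078 = -1196 + 1078 = -118$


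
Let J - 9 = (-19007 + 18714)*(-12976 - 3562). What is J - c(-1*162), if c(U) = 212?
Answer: 4845431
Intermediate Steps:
J = 4845643 (J = 9 + (-19007 + 18714)*(-12976 - 3562) = 9 - 293*(-16538) = 9 + 4845634 = 4845643)
J - c(-1*162) = 4845643 - 1*212 = 4845643 - 212 = 4845431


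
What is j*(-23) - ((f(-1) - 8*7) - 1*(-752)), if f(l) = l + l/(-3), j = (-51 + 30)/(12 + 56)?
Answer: -140399/204 ≈ -688.23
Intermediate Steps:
j = -21/68 ≈ -0.30882
f(l) = 2*l/3 (f(l) = l + l*(-1/3) = l - l/3 = 2*l/3)
j*(-23) - ((f(-1) - 8*7) - 1*(-752)) = -21/68*(-23) - (((2/3)*(-1) - 8*7) - 1*(-752)) = 483/68 - ((-2/3 - 56) + 752) = 483/68 - (-170/3 + 752) = 483/68 - 1*2086/3 = 483/68 - 2086/3 = -140399/204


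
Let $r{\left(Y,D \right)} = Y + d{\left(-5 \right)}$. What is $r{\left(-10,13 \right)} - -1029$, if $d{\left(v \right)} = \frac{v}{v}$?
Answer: $1020$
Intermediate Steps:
$d{\left(v \right)} = 1$
$r{\left(Y,D \right)} = 1 + Y$ ($r{\left(Y,D \right)} = Y + 1 = 1 + Y$)
$r{\left(-10,13 \right)} - -1029 = \left(1 - 10\right) - -1029 = -9 + 1029 = 1020$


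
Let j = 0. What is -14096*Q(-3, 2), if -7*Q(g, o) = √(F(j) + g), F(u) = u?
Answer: 14096*I*√3/7 ≈ 3487.9*I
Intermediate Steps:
Q(g, o) = -√g/7 (Q(g, o) = -√(0 + g)/7 = -√g/7)
-14096*Q(-3, 2) = -(-14096)*√(-3)/7 = -(-14096)*I*√3/7 = 14096*I*√3/7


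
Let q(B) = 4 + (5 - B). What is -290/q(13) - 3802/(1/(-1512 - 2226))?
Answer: 28423897/2 ≈ 1.4212e+7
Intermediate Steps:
q(B) = 9 - B
-290/q(13) - 3802/(1/(-1512 - 2226)) = -290/(9 - 1*13) - 3802/(1/(-1512 - 2226)) = -290/(9 - 13) - 3802/(1/(-3738)) = -290/(-4) - 3802/(-1/3738) = -290*(-¼) - 3802*(-3738) = 145/2 + 14211876 = 28423897/2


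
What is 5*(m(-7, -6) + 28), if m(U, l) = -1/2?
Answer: 275/2 ≈ 137.50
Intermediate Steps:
m(U, l) = -½ (m(U, l) = -1*½ = -½)
5*(m(-7, -6) + 28) = 5*(-½ + 28) = 5*(55/2) = 275/2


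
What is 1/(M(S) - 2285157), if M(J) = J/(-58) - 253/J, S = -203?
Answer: -406/927771815 ≈ -4.3761e-7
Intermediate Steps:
M(J) = -253/J - J/58 (M(J) = J*(-1/58) - 253/J = -J/58 - 253/J = -253/J - J/58)
1/(M(S) - 2285157) = 1/((-253/(-203) - 1/58*(-203)) - 2285157) = 1/((-253*(-1/203) + 7/2) - 2285157) = 1/((253/203 + 7/2) - 2285157) = 1/(1927/406 - 2285157) = 1/(-927771815/406) = -406/927771815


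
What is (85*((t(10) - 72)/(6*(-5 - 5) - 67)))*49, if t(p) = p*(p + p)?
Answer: -533120/127 ≈ -4197.8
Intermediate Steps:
t(p) = 2*p² (t(p) = p*(2*p) = 2*p²)
(85*((t(10) - 72)/(6*(-5 - 5) - 67)))*49 = (85*((2*10² - 72)/(6*(-5 - 5) - 67)))*49 = (85*((2*100 - 72)/(6*(-10) - 67)))*49 = (85*((200 - 72)/(-60 - 67)))*49 = (85*(128/(-127)))*49 = (85*(128*(-1/127)))*49 = (85*(-128/127))*49 = -10880/127*49 = -533120/127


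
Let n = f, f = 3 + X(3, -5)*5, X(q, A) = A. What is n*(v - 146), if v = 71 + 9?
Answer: 1452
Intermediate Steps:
v = 80
f = -22 (f = 3 - 5*5 = 3 - 25 = -22)
n = -22
n*(v - 146) = -22*(80 - 146) = -22*(-66) = 1452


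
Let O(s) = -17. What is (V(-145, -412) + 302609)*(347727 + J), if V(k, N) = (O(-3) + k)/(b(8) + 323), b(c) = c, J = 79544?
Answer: 42796923345007/331 ≈ 1.2930e+11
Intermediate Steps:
V(k, N) = -17/331 + k/331 (V(k, N) = (-17 + k)/(8 + 323) = (-17 + k)/331 = (-17 + k)*(1/331) = -17/331 + k/331)
(V(-145, -412) + 302609)*(347727 + J) = ((-17/331 + (1/331)*(-145)) + 302609)*(347727 + 79544) = ((-17/331 - 145/331) + 302609)*427271 = (-162/331 + 302609)*427271 = (100163417/331)*427271 = 42796923345007/331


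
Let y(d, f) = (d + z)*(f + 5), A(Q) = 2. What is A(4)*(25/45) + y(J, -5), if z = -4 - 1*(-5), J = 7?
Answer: 10/9 ≈ 1.1111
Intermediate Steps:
z = 1 (z = -4 + 5 = 1)
y(d, f) = (1 + d)*(5 + f) (y(d, f) = (d + 1)*(f + 5) = (1 + d)*(5 + f))
A(4)*(25/45) + y(J, -5) = 2*(25/45) + (5 - 5 + 5*7 + 7*(-5)) = 2*(25*(1/45)) + (5 - 5 + 35 - 35) = 2*(5/9) + 0 = 10/9 + 0 = 10/9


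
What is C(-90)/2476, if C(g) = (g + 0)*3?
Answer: -135/1238 ≈ -0.10905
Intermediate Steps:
C(g) = 3*g (C(g) = g*3 = 3*g)
C(-90)/2476 = (3*(-90))/2476 = -270*1/2476 = -135/1238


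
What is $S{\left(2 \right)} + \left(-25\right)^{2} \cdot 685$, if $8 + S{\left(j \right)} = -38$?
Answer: $428079$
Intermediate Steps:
$S{\left(j \right)} = -46$ ($S{\left(j \right)} = -8 - 38 = -46$)
$S{\left(2 \right)} + \left(-25\right)^{2} \cdot 685 = -46 + \left(-25\right)^{2} \cdot 685 = -46 + 625 \cdot 685 = -46 + 428125 = 428079$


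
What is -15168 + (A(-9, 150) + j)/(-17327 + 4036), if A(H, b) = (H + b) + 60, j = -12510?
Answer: -201585579/13291 ≈ -15167.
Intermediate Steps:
A(H, b) = 60 + H + b
-15168 + (A(-9, 150) + j)/(-17327 + 4036) = -15168 + ((60 - 9 + 150) - 12510)/(-17327 + 4036) = -15168 + (201 - 12510)/(-13291) = -15168 - 12309*(-1/13291) = -15168 + 12309/13291 = -201585579/13291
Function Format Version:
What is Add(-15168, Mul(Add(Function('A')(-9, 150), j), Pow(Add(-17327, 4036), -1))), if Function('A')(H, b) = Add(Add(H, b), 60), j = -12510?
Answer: Rational(-201585579, 13291) ≈ -15167.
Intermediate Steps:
Function('A')(H, b) = Add(60, H, b)
Add(-15168, Mul(Add(Function('A')(-9, 150), j), Pow(Add(-17327, 4036), -1))) = Add(-15168, Mul(Add(Add(60, -9, 150), -12510), Pow(Add(-17327, 4036), -1))) = Add(-15168, Mul(Add(201, -12510), Pow(-13291, -1))) = Add(-15168, Mul(-12309, Rational(-1, 13291))) = Add(-15168, Rational(12309, 13291)) = Rational(-201585579, 13291)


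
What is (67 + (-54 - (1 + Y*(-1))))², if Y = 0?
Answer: 144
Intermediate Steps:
(67 + (-54 - (1 + Y*(-1))))² = (67 + (-54 - (1 + 0*(-1))))² = (67 + (-54 - (1 + 0)))² = (67 + (-54 - 1*1))² = (67 + (-54 - 1))² = (67 - 55)² = 12² = 144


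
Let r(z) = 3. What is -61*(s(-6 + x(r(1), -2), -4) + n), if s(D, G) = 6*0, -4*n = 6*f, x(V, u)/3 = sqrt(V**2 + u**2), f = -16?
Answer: -1464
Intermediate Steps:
x(V, u) = 3*sqrt(V**2 + u**2)
n = 24 (n = -3*(-16)/2 = -1/4*(-96) = 24)
s(D, G) = 0
-61*(s(-6 + x(r(1), -2), -4) + n) = -61*(0 + 24) = -61*24 = -1464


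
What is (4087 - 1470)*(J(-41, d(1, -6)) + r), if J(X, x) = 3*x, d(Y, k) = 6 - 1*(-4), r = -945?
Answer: -2394555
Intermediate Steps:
d(Y, k) = 10 (d(Y, k) = 6 + 4 = 10)
(4087 - 1470)*(J(-41, d(1, -6)) + r) = (4087 - 1470)*(3*10 - 945) = 2617*(30 - 945) = 2617*(-915) = -2394555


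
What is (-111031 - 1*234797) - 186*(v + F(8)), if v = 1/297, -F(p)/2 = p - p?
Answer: -34237034/99 ≈ -3.4583e+5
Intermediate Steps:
F(p) = 0 (F(p) = -2*(p - p) = -2*0 = 0)
v = 1/297 ≈ 0.0033670
(-111031 - 1*234797) - 186*(v + F(8)) = (-111031 - 1*234797) - 186*(1/297 + 0) = (-111031 - 234797) - 186*1/297 = -345828 - 62/99 = -34237034/99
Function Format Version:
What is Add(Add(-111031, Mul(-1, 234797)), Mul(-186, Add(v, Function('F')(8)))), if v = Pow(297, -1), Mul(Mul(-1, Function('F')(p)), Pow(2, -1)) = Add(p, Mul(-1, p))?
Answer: Rational(-34237034, 99) ≈ -3.4583e+5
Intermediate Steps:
Function('F')(p) = 0 (Function('F')(p) = Mul(-2, Add(p, Mul(-1, p))) = Mul(-2, 0) = 0)
v = Rational(1, 297) ≈ 0.0033670
Add(Add(-111031, Mul(-1, 234797)), Mul(-186, Add(v, Function('F')(8)))) = Add(Add(-111031, Mul(-1, 234797)), Mul(-186, Add(Rational(1, 297), 0))) = Add(Add(-111031, -234797), Mul(-186, Rational(1, 297))) = Add(-345828, Rational(-62, 99)) = Rational(-34237034, 99)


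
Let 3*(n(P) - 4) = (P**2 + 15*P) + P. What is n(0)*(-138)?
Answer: -552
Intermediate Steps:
n(P) = 4 + P**2/3 + 16*P/3 (n(P) = 4 + ((P**2 + 15*P) + P)/3 = 4 + (P**2 + 16*P)/3 = 4 + (P**2/3 + 16*P/3) = 4 + P**2/3 + 16*P/3)
n(0)*(-138) = (4 + (1/3)*0**2 + (16/3)*0)*(-138) = (4 + (1/3)*0 + 0)*(-138) = (4 + 0 + 0)*(-138) = 4*(-138) = -552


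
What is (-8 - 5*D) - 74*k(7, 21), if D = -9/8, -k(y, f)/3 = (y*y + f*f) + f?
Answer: 907517/8 ≈ 1.1344e+5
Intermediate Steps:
k(y, f) = -3*f - 3*f² - 3*y² (k(y, f) = -3*((y*y + f*f) + f) = -3*((y² + f²) + f) = -3*((f² + y²) + f) = -3*(f + f² + y²) = -3*f - 3*f² - 3*y²)
D = -9/8 (D = -9*⅛ = -9/8 ≈ -1.1250)
(-8 - 5*D) - 74*k(7, 21) = (-8 - 5*(-9/8)) - 74*(-3*21 - 3*21² - 3*7²) = (-8 + 45/8) - 74*(-63 - 3*441 - 3*49) = -19/8 - 74*(-63 - 1323 - 147) = -19/8 - 74*(-1533) = -19/8 + 113442 = 907517/8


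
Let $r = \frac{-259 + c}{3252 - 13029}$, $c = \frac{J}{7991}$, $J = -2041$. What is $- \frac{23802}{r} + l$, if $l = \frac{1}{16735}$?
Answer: $- \frac{345782813715262}{385222965} \approx -8.9762 \cdot 10^{5}$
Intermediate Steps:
$l = \frac{1}{16735} \approx 5.9755 \cdot 10^{-5}$
$c = - \frac{2041}{7991} \approx -0.25541$
$r = \frac{690570}{26042669}$ ($r = \frac{-259 - \frac{2041}{7991}}{3252 - 13029} = - \frac{2071710}{7991 \left(-9777\right)} = \left(- \frac{2071710}{7991}\right) \left(- \frac{1}{9777}\right) = \frac{690570}{26042669} \approx 0.026517$)
$- \frac{23802}{r} + l = - \frac{23802}{\frac{690570}{26042669}} + \frac{1}{16735} = - \frac{23802 \cdot 26042669}{690570} + \frac{1}{16735} = \left(-1\right) \frac{103311267923}{115095} + \frac{1}{16735} = - \frac{103311267923}{115095} + \frac{1}{16735} = - \frac{345782813715262}{385222965}$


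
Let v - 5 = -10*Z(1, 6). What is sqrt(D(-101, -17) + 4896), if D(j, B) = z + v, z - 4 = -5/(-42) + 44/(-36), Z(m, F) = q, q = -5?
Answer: sqrt(8738674)/42 ≈ 70.384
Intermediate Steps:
Z(m, F) = -5
v = 55 (v = 5 - 10*(-5) = 5 + 50 = 55)
z = 365/126 (z = 4 + (-5/(-42) + 44/(-36)) = 4 + (-5*(-1/42) + 44*(-1/36)) = 4 + (5/42 - 11/9) = 4 - 139/126 = 365/126 ≈ 2.8968)
D(j, B) = 7295/126 (D(j, B) = 365/126 + 55 = 7295/126)
sqrt(D(-101, -17) + 4896) = sqrt(7295/126 + 4896) = sqrt(624191/126) = sqrt(8738674)/42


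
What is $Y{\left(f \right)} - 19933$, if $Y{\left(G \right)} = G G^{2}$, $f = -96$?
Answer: $-904669$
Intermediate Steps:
$Y{\left(G \right)} = G^{3}$
$Y{\left(f \right)} - 19933 = \left(-96\right)^{3} - 19933 = -884736 - 19933 = -904669$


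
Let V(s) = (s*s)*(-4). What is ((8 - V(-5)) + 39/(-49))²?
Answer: 27594009/2401 ≈ 11493.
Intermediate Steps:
V(s) = -4*s² (V(s) = s²*(-4) = -4*s²)
((8 - V(-5)) + 39/(-49))² = ((8 - (-4)*(-5)²) + 39/(-49))² = ((8 - (-4)*25) + 39*(-1/49))² = ((8 - 1*(-100)) - 39/49)² = ((8 + 100) - 39/49)² = (108 - 39/49)² = (5253/49)² = 27594009/2401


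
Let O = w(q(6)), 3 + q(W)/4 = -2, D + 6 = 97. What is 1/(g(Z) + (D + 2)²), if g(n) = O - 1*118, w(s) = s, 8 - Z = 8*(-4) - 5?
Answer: 1/8511 ≈ 0.00011749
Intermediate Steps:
D = 91 (D = -6 + 97 = 91)
q(W) = -20 (q(W) = -12 + 4*(-2) = -12 - 8 = -20)
Z = 45 (Z = 8 - (8*(-4) - 5) = 8 - (-32 - 5) = 8 - 1*(-37) = 8 + 37 = 45)
O = -20
g(n) = -138 (g(n) = -20 - 1*118 = -20 - 118 = -138)
1/(g(Z) + (D + 2)²) = 1/(-138 + (91 + 2)²) = 1/(-138 + 93²) = 1/(-138 + 8649) = 1/8511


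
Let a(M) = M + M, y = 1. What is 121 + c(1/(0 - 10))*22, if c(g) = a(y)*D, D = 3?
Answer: 253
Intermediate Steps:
a(M) = 2*M
c(g) = 6 (c(g) = (2*1)*3 = 2*3 = 6)
121 + c(1/(0 - 10))*22 = 121 + 6*22 = 121 + 132 = 253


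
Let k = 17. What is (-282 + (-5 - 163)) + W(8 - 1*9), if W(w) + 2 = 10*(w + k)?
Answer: -292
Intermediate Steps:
W(w) = 168 + 10*w (W(w) = -2 + 10*(w + 17) = -2 + 10*(17 + w) = -2 + (170 + 10*w) = 168 + 10*w)
(-282 + (-5 - 163)) + W(8 - 1*9) = (-282 + (-5 - 163)) + (168 + 10*(8 - 1*9)) = (-282 - 168) + (168 + 10*(8 - 9)) = -450 + (168 + 10*(-1)) = -450 + (168 - 10) = -450 + 158 = -292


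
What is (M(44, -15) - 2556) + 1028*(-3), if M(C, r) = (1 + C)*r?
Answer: -6315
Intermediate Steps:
M(C, r) = r*(1 + C)
(M(44, -15) - 2556) + 1028*(-3) = (-15*(1 + 44) - 2556) + 1028*(-3) = (-15*45 - 2556) - 3084 = (-675 - 2556) - 3084 = -3231 - 3084 = -6315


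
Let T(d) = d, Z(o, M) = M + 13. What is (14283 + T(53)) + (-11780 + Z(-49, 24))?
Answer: 2593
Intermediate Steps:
Z(o, M) = 13 + M
(14283 + T(53)) + (-11780 + Z(-49, 24)) = (14283 + 53) + (-11780 + (13 + 24)) = 14336 + (-11780 + 37) = 14336 - 11743 = 2593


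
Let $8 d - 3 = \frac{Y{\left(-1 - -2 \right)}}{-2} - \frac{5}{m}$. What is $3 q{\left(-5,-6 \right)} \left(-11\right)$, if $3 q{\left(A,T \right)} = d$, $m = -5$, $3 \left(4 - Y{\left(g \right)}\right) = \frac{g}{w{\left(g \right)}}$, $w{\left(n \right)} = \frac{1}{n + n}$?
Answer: $- \frac{77}{24} \approx -3.2083$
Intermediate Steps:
$w{\left(n \right)} = \frac{1}{2 n}$
$Y{\left(g \right)} = 4 - \frac{2 g^{2}}{3}$ ($Y{\left(g \right)} = 4 - \frac{g \frac{1}{\frac{1}{2} \frac{1}{g}}}{3} = 4 - \frac{g 2 g}{3} = 4 - \frac{2 g^{2}}{3}$)
$d = \frac{7}{24}$ ($d = \frac{3}{8} + \frac{\frac{4 - \frac{2 \left(-1 - -2\right)^{2}}{3}}{-2} - \frac{5}{-5}}{8} = \frac{3}{8} + \frac{\left(4 - \frac{2 \left(-1 + 2\right)^{2}}{3}\right) \left(- \frac{1}{2}\right) - -1}{8} = \frac{3}{8} + \frac{\left(4 - \frac{2 \cdot 1^{2}}{3}\right) \left(- \frac{1}{2}\right) + 1}{8} = \frac{3}{8} + \frac{\left(4 - \frac{2}{3}\right) \left(- \frac{1}{2}\right) + 1}{8} = \frac{3}{8} + \frac{\frac{10}{3} \left(- \frac{1}{2}\right) + 1}{8} = \frac{3}{8} + \frac{- \frac{5}{3} + 1}{8} = \frac{3}{8} + \frac{1}{8} \left(- \frac{2}{3}\right) = \frac{3}{8} - \frac{1}{12} = \frac{7}{24} \approx 0.29167$)
$q{\left(A,T \right)} = \frac{7}{72}$ ($q{\left(A,T \right)} = \frac{1}{3} \cdot \frac{7}{24} = \frac{7}{72}$)
$3 q{\left(-5,-6 \right)} \left(-11\right) = 3 \cdot \frac{7}{72} \left(-11\right) = \frac{7}{24} \left(-11\right) = - \frac{77}{24}$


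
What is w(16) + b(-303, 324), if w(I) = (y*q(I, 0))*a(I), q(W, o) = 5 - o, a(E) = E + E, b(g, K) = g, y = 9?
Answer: 1137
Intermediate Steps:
a(E) = 2*E
w(I) = 90*I (w(I) = (9*(5 - 1*0))*(2*I) = (9*(5 + 0))*(2*I) = (9*5)*(2*I) = 45*(2*I) = 90*I)
w(16) + b(-303, 324) = 90*16 - 303 = 1440 - 303 = 1137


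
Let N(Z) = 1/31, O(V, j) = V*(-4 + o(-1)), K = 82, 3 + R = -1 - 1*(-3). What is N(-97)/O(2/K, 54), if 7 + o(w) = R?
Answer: -41/372 ≈ -0.11022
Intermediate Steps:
R = -1 (R = -3 + (-1 - 1*(-3)) = -3 + (-1 + 3) = -3 + 2 = -1)
o(w) = -8 (o(w) = -7 - 1 = -8)
O(V, j) = -12*V (O(V, j) = V*(-4 - 8) = V*(-12) = -12*V)
N(Z) = 1/31
N(-97)/O(2/K, 54) = 1/(31*((-24/82))) = 1/(31*((-12*1/41))) = 1/(31*(-12/41)) = (1/31)*(-41/12) = -41/372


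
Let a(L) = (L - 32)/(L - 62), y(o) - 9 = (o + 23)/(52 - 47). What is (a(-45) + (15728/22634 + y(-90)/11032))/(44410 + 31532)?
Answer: 15742425317/845415354350280 ≈ 1.8621e-5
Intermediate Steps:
y(o) = 68/5 + o/5 (y(o) = 9 + (o + 23)/(52 - 47) = 9 + (23 + o)/5 = 9 + (23 + o)*(⅕) = 9 + (23/5 + o/5) = 68/5 + o/5)
a(L) = (-32 + L)/(-62 + L)
(a(-45) + (15728/22634 + y(-90)/11032))/(44410 + 31532) = ((-32 - 45)/(-62 - 45) + (15728/22634 + (68/5 + (⅕)*(-90))/11032))/(44410 + 31532) = (-77/(-107) + (15728*(1/22634) + (68/5 - 18)*(1/11032)))/75942 = (-1/107*(-77) + (7864/11317 - 22/5*1/11032))*(1/75942) = (77/107 + (7864/11317 - 11/27580))*(1/75942) = (77/107 + 216764633/312122860)*(1/75942) = (47227275951/33397146020)*(1/75942) = 15742425317/845415354350280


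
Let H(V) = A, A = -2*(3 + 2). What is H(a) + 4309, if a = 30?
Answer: 4299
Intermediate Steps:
A = -10 (A = -2*5 = -10)
H(V) = -10
H(a) + 4309 = -10 + 4309 = 4299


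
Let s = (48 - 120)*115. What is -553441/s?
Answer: 553441/8280 ≈ 66.841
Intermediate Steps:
s = -8280 (s = -72*115 = -8280)
-553441/s = -553441/(-8280) = -553441*(-1/8280) = 553441/8280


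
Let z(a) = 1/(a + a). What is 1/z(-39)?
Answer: -78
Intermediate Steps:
z(a) = 1/(2*a)
1/z(-39) = 1/((½)/(-39)) = 1/((½)*(-1/39)) = 1/(-1/78) = -78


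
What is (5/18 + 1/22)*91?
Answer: 2912/99 ≈ 29.414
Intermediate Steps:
(5/18 + 1/22)*91 = (32/99)*91 = 2912/99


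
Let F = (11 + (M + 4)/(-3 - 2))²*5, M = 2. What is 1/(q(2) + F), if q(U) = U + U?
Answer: 5/2421 ≈ 0.0020653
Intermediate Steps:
q(U) = 2*U
F = 2401/5 (F = (11 + (2 + 4)/(-3 - 2))²*5 = (11 + 6/(-5))²*5 = (11 + 6*(-⅕))²*5 = (11 - 6/5)²*5 = (49/5)²*5 = (2401/25)*5 = 2401/5 ≈ 480.20)
1/(q(2) + F) = 1/(2*2 + 2401/5) = 1/(4 + 2401/5) = 1/(2421/5) = 5/2421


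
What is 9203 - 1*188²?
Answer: -26141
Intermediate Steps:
9203 - 1*188² = 9203 - 1*35344 = 9203 - 35344 = -26141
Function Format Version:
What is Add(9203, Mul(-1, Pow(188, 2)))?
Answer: -26141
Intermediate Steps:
Add(9203, Mul(-1, Pow(188, 2))) = Add(9203, Mul(-1, 35344)) = Add(9203, -35344) = -26141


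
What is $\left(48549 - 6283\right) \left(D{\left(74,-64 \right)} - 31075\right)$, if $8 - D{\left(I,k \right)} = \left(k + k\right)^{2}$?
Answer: $-2005563966$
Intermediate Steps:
$D{\left(I,k \right)} = 8 - 4 k^{2}$ ($D{\left(I,k \right)} = 8 - \left(k + k\right)^{2} = 8 - \left(2 k\right)^{2} = 8 - 4 k^{2}$)
$\left(48549 - 6283\right) \left(D{\left(74,-64 \right)} - 31075\right) = \left(48549 - 6283\right) \left(\left(8 - 4 \left(-64\right)^{2}\right) - 31075\right) = 42266 \left(\left(8 - 16384\right) - 31075\right) = 42266 \left(-16376 - 31075\right) = 42266 \left(-47451\right) = -2005563966$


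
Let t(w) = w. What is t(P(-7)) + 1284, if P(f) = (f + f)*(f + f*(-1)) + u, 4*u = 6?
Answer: 2571/2 ≈ 1285.5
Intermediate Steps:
u = 3/2 (u = (¼)*6 = 3/2 ≈ 1.5000)
P(f) = 3/2 (P(f) = (f + f)*(f + f*(-1)) + 3/2 = (2*f)*(f - f) + 3/2 = (2*f)*0 + 3/2 = 0 + 3/2 = 3/2)
t(P(-7)) + 1284 = 3/2 + 1284 = 2571/2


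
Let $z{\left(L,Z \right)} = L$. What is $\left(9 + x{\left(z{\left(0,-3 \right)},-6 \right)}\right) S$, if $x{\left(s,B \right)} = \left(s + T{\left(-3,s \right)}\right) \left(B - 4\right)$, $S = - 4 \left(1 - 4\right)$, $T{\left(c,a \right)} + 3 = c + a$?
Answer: $828$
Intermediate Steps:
$T{\left(c,a \right)} = -3 + a + c$ ($T{\left(c,a \right)} = -3 + \left(c + a\right) = -3 + \left(a + c\right) = -3 + a + c$)
$S = 12$ ($S = \left(-4\right) \left(-3\right) = 12$)
$x{\left(s,B \right)} = \left(-6 + 2 s\right) \left(-4 + B\right)$ ($x{\left(s,B \right)} = \left(s - \left(6 - s\right)\right) \left(B - 4\right) = \left(s + \left(-6 + s\right)\right) \left(-4 + B\right) = \left(-6 + 2 s\right) \left(-4 + B\right)$)
$\left(9 + x{\left(z{\left(0,-3 \right)},-6 \right)}\right) S = \left(9 - \left(-24 + 6 \left(-6 + 0\right)\right)\right) 12 = \left(9 + \left(24 + 0 + 0 - -36\right)\right) 12 = \left(9 + \left(24 + 0 + 0 + 36\right)\right) 12 = \left(9 + 60\right) 12 = 69 \cdot 12 = 828$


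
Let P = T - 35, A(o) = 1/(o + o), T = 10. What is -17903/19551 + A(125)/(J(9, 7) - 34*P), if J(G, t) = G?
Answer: -3844649699/4198577250 ≈ -0.91570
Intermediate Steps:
A(o) = 1/(2*o)
P = -25 (P = 10 - 35 = -25)
-17903/19551 + A(125)/(J(9, 7) - 34*P) = -17903/19551 + ((½)/125)/(9 - 34*(-25)) = -17903*1/19551 + ((½)*(1/125))/(9 + 850) = -17903/19551 + (1/250)/859 = -17903/19551 + (1/250)*(1/859) = -17903/19551 + 1/214750 = -3844649699/4198577250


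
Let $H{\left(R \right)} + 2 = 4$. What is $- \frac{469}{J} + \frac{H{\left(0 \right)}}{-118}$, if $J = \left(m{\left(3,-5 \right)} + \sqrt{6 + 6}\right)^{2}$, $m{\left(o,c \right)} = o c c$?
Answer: $- \frac{62495732}{619613457} + \frac{46900 \sqrt{3}}{10501923} \approx -0.093127$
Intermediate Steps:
$H{\left(R \right)} = 2$ ($H{\left(R \right)} = -2 + 4 = 2$)
$m{\left(o,c \right)} = o c^{2}$ ($m{\left(o,c \right)} = c o c = o c^{2}$)
$J = \left(75 + 2 \sqrt{3}\right)^{2}$ ($J = \left(3 \left(-5\right)^{2} + \sqrt{6 + 6}\right)^{2} = \left(3 \cdot 25 + \sqrt{12}\right)^{2} = \left(75 + 2 \sqrt{3}\right)^{2} \approx 6156.6$)
$- \frac{469}{J} + \frac{H{\left(0 \right)}}{-118} = - \frac{469}{5637 + 300 \sqrt{3}} + \frac{2}{-118} = - \frac{469}{5637 + 300 \sqrt{3}} + 2 \left(- \frac{1}{118}\right) = - \frac{469}{5637 + 300 \sqrt{3}} - \frac{1}{59} = - \frac{1}{59} - \frac{469}{5637 + 300 \sqrt{3}}$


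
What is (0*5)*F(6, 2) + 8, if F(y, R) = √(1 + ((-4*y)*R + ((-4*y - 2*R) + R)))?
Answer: 8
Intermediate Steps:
F(y, R) = √(1 - R - 4*y - 4*R*y) (F(y, R) = √(1 + (-4*R*y + (-R - 4*y))) = √(1 + (-R - 4*y - 4*R*y)) = √(1 - R - 4*y - 4*R*y))
(0*5)*F(6, 2) + 8 = (0*5)*√(1 - 1*2 - 4*6 - 4*2*6) + 8 = 0*√(1 - 2 - 24 - 48) + 8 = 0*√(-73) + 8 = 0*(I*√73) + 8 = 0 + 8 = 8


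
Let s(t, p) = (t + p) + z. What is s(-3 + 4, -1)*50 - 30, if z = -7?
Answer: -380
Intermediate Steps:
s(t, p) = -7 + p + t (s(t, p) = (t + p) - 7 = (p + t) - 7 = -7 + p + t)
s(-3 + 4, -1)*50 - 30 = (-7 - 1 + (-3 + 4))*50 - 30 = (-7 - 1 + 1)*50 - 30 = -7*50 - 30 = -350 - 30 = -380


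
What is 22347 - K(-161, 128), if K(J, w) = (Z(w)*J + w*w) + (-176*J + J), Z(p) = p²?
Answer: 2615612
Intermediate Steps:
K(J, w) = w² - 175*J + J*w² (K(J, w) = (w²*J + w*w) + (-176*J + J) = (J*w² + w²) - 175*J = (w² + J*w²) - 175*J = w² - 175*J + J*w²)
22347 - K(-161, 128) = 22347 - (128² - 175*(-161) - 161*128²) = 22347 - (16384 + 28175 - 161*16384) = 22347 - (16384 + 28175 - 2637824) = 22347 - 1*(-2593265) = 22347 + 2593265 = 2615612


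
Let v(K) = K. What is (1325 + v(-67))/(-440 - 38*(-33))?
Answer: 17/11 ≈ 1.5455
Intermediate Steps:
(1325 + v(-67))/(-440 - 38*(-33)) = (1325 - 67)/(-440 - 38*(-33)) = 1258/(-440 + 1254) = 1258/814 = 1258*(1/814) = 17/11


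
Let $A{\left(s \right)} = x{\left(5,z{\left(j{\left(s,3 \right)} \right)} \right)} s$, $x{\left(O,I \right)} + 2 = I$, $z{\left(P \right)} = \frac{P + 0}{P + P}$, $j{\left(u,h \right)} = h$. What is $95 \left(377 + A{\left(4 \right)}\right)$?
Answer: $35245$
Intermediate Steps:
$z{\left(P \right)} = \frac{1}{2}$ ($z{\left(P \right)} = \frac{P}{2 P} = P \frac{1}{2 P} = \frac{1}{2}$)
$x{\left(O,I \right)} = -2 + I$
$A{\left(s \right)} = - \frac{3 s}{2}$ ($A{\left(s \right)} = \left(-2 + \frac{1}{2}\right) s = - \frac{3 s}{2}$)
$95 \left(377 + A{\left(4 \right)}\right) = 95 \left(377 - 6\right) = 95 \cdot 371 = 35245$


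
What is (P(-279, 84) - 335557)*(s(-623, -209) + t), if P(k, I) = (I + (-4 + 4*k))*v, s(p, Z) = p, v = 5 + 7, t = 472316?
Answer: -164143975377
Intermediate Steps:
v = 12
P(k, I) = -48 + 12*I + 48*k (P(k, I) = (I + (-4 + 4*k))*12 = (-4 + I + 4*k)*12 = -48 + 12*I + 48*k)
(P(-279, 84) - 335557)*(s(-623, -209) + t) = ((-48 + 12*84 + 48*(-279)) - 335557)*(-623 + 472316) = ((-48 + 1008 - 13392) - 335557)*471693 = (-12432 - 335557)*471693 = -347989*471693 = -164143975377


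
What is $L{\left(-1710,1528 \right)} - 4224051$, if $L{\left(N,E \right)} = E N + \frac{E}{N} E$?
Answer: $- \frac{5846743397}{855} \approx -6.8383 \cdot 10^{6}$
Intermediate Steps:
$L{\left(N,E \right)} = E N + \frac{E^{2}}{N}$
$L{\left(-1710,1528 \right)} - 4224051 = \frac{1528 \left(1528 + \left(-1710\right)^{2}\right)}{-1710} - 4224051 = 1528 \left(- \frac{1}{1710}\right) \left(1528 + 2924100\right) - 4224051 = 1528 \left(- \frac{1}{1710}\right) 2925628 - 4224051 = - \frac{2235179792}{855} - 4224051 = - \frac{5846743397}{855}$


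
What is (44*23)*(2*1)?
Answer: 2024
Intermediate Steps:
(44*23)*(2*1) = 1012*2 = 2024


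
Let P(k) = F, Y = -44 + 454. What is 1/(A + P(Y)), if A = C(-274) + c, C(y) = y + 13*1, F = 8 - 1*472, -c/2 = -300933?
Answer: 1/601141 ≈ 1.6635e-6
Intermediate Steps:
c = 601866 (c = -2*(-300933) = 601866)
Y = 410
F = -464 (F = 8 - 472 = -464)
C(y) = 13 + y (C(y) = y + 13 = 13 + y)
P(k) = -464
A = 601605 (A = (13 - 274) + 601866 = -261 + 601866 = 601605)
1/(A + P(Y)) = 1/(601605 - 464) = 1/601141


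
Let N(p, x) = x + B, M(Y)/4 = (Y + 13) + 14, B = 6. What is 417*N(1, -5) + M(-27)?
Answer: 417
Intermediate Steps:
M(Y) = 108 + 4*Y (M(Y) = 4*((Y + 13) + 14) = 4*((13 + Y) + 14) = 4*(27 + Y) = 108 + 4*Y)
N(p, x) = 6 + x (N(p, x) = x + 6 = 6 + x)
417*N(1, -5) + M(-27) = 417*(6 - 5) + (108 + 4*(-27)) = 417*1 + (108 - 108) = 417 + 0 = 417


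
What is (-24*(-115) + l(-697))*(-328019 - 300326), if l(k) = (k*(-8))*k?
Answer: 2440311016640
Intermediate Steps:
l(k) = -8*k² (l(k) = (-8*k)*k = -8*k²)
(-24*(-115) + l(-697))*(-328019 - 300326) = (-24*(-115) - 8*(-697)²)*(-328019 - 300326) = (2760 - 8*485809)*(-628345) = (2760 - 3886472)*(-628345) = -3883712*(-628345) = 2440311016640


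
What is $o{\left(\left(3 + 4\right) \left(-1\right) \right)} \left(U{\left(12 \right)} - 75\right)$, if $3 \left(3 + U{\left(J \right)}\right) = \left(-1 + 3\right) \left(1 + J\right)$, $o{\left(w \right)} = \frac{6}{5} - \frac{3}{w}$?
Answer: $- \frac{3952}{35} \approx -112.91$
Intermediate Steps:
$o{\left(w \right)} = \frac{6}{5} - \frac{3}{w}$ ($o{\left(w \right)} = 6 \cdot \frac{1}{5} - \frac{3}{w} = \frac{6}{5} - \frac{3}{w}$)
$U{\left(J \right)} = - \frac{7}{3} + \frac{2 J}{3}$ ($U{\left(J \right)} = -3 + \frac{\left(-1 + 3\right) \left(1 + J\right)}{3} = -3 + \frac{2 \left(1 + J\right)}{3} = -3 + \frac{2 + 2 J}{3} = -3 + \left(\frac{2}{3} + \frac{2 J}{3}\right) = - \frac{7}{3} + \frac{2 J}{3}$)
$o{\left(\left(3 + 4\right) \left(-1\right) \right)} \left(U{\left(12 \right)} - 75\right) = \left(\frac{6}{5} - \frac{3}{\left(3 + 4\right) \left(-1\right)}\right) \left(\left(- \frac{7}{3} + \frac{2}{3} \cdot 12\right) - 75\right) = \left(\frac{6}{5} - \frac{3}{7 \left(-1\right)}\right) \left(\left(- \frac{7}{3} + 8\right) - 75\right) = \left(\frac{6}{5} - \frac{3}{-7}\right) \left(\frac{17}{3} - 75\right) = \left(\frac{6}{5} - - \frac{3}{7}\right) \left(- \frac{208}{3}\right) = \left(\frac{6}{5} + \frac{3}{7}\right) \left(- \frac{208}{3}\right) = \frac{57}{35} \left(- \frac{208}{3}\right) = - \frac{3952}{35}$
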